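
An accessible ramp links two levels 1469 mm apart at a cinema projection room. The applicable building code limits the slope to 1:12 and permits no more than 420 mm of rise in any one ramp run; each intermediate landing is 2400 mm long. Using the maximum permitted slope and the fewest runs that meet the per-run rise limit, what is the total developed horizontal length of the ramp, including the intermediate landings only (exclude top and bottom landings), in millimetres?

1469 / 420 = 3.498 → round up to 4 ramp runs. That means 3 intermediate landings.
Horizontal run for 1469 mm of rise at 1:12 is 1469 × 12 = 17628 mm.
Intermediate landings: 3 × 2400 = 7200 mm.
Developed length = 17628 + 7200 = 24828 mm.

24828 mm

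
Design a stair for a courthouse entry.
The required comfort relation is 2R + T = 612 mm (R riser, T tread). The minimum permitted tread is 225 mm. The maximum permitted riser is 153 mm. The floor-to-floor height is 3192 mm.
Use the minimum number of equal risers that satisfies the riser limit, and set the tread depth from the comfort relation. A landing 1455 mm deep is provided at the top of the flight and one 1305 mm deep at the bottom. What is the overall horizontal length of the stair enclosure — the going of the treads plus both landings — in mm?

8920 mm

⌈3192/153⌉ = 21 risers.
R = 3192 ÷ 21 = 152 mm.
From 2R + T = 612: T = 612 − 304 = 308 mm.
Going = (21 − 1) × 308 = 6160 mm.
Enclosure = 6160 + 1455 + 1305 = 8920 mm.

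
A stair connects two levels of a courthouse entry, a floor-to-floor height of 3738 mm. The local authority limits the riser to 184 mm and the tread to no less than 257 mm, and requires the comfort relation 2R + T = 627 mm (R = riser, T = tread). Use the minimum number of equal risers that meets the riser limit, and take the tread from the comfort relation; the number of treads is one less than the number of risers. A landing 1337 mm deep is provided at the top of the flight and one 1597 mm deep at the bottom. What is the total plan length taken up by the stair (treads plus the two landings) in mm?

3738 / 184 = 20.315 → round up to 21 risers.
Riser R = 3738 / 21 = 178 mm, within the 184 mm limit.
From 2R + T = 627: T = 627 − 356 = 271 mm.
Going = (21 − 1) × 271 = 5420 mm.
Enclosure = 5420 + 1337 + 1597 = 8354 mm.

8354 mm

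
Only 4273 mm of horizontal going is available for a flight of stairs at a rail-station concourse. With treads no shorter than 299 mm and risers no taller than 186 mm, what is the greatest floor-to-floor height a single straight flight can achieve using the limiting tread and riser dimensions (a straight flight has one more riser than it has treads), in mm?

Treads that fit: ⌊4273 / 299⌋ = 14.
Risers = treads + 1 = 15.
Maximum height = 15 × 186 = 2790 mm.

2790 mm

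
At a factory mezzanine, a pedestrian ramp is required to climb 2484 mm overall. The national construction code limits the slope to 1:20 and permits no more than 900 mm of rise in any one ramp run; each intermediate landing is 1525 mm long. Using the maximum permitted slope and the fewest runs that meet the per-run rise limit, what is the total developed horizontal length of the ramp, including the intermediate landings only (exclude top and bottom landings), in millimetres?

52730 mm

⌈2484/900⌉ = 3 ramp runs. That means 2 intermediate landings.
Ramp run (horizontal) at 1:20: 2484 × 20 = 49680 mm.
2 intermediate landings contribute 2 × 1525 = 3050 mm.
Total developed length = 49680 + 3050 = 52730 mm.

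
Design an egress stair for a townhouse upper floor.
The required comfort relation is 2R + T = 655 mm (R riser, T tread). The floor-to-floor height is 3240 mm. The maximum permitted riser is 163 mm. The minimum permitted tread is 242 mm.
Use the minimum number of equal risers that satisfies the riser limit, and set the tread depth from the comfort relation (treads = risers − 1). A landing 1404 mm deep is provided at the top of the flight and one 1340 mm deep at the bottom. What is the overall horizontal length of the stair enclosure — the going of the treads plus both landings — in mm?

9033 mm

At most 163 each: 3240/163 = 19.88, giving 20 risers.
R = 3240 ÷ 20 = 162 mm.
T = 655 − 2·162 = 331 mm, which satisfies the 242 mm minimum.
Going = (20 − 1) × 331 = 6289 mm.
Enclosure = 6289 + 1404 + 1340 = 9033 mm.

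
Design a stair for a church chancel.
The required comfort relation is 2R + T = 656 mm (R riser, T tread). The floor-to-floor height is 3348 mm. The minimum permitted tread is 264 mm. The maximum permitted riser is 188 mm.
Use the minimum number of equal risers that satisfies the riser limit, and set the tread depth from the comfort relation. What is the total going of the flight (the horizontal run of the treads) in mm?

4828 mm

3348 / 188 = 17.809 → round up to 18 risers.
Each riser is 3348/18 = 186 mm (≤ 188 mm).
Tread T = 656 − 2 × 186 = 284 mm (≥ 264 mm).
Treads = 18 − 1 = 17; going = 17 × 284 = 4828 mm.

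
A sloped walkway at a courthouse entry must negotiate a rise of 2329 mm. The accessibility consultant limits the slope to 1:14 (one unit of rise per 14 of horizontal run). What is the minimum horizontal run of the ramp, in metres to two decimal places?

Run = rise × 14 = 2329 × 14 = 32606 mm.
32606 mm = 32.61 m.

32.61 m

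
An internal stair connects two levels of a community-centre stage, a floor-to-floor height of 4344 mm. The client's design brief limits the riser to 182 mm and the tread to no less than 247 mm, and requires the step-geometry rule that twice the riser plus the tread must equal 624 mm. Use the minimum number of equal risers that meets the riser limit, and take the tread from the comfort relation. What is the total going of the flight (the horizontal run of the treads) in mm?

6026 mm

⌈4344/182⌉ = 24 risers.
R = 4344 ÷ 24 = 181 mm.
T = 624 − 2·181 = 262 mm, which satisfies the 247 mm minimum.
Treads = 24 − 1 = 23; going = 23 × 262 = 6026 mm.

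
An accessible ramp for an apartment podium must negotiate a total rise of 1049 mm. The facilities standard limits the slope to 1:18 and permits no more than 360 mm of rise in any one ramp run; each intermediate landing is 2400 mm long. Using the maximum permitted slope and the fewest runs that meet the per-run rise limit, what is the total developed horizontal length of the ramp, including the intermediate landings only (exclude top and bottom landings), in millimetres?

23682 mm

1049 / 360 = 2.91, so 3 ramp runs are needed. That means 2 intermediate landings.
Horizontal run for 1049 mm of rise at 1:18 is 1049 × 18 = 18882 mm.
Intermediate landings: 2 × 2400 = 4800 mm.
Total developed length = 18882 + 4800 = 23682 mm.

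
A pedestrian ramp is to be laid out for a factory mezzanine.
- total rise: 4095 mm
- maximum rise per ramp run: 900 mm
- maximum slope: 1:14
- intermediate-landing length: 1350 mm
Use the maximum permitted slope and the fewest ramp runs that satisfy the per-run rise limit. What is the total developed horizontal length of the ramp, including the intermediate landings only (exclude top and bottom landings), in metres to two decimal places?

62.73 m

⌈4095/900⌉ = 5 ramp runs. That means 4 intermediate landings.
Ramp run (horizontal) at 1:14: 4095 × 14 = 57330 mm.
Intermediate landings: 4 × 1350 = 5400 mm.
Developed length = 57330 + 5400 = 62730 mm.
= 62.73 m.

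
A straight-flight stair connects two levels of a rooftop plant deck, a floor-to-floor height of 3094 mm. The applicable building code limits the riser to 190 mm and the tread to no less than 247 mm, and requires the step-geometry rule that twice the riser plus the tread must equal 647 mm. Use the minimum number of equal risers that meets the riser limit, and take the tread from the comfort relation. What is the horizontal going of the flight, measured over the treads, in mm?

4528 mm

3094 / 190 = 16.284 → round up to 17 risers.
Riser R = 3094 / 17 = 182 mm, within the 190 mm limit.
T = 647 − 2·182 = 283 mm, which satisfies the 247 mm minimum.
Going = (17 − 1) × 283 = 4528 mm.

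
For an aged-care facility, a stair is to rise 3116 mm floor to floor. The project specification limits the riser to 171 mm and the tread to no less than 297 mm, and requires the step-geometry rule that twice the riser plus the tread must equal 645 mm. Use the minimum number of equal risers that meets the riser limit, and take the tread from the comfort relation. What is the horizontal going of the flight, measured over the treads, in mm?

3116 / 171 = 18.22, so 19 risers are needed.
Each riser is 3116/19 = 164 mm (≤ 171 mm).
Tread T = 645 − 2 × 164 = 317 mm (≥ 297 mm).
Treads = 19 − 1 = 18; going = 18 × 317 = 5706 mm.

5706 mm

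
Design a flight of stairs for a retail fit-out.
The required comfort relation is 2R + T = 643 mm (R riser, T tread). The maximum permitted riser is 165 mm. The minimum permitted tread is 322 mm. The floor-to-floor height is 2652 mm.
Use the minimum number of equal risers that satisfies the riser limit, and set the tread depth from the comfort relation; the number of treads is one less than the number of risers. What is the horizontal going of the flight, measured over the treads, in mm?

⌈2652/165⌉ = 17 risers.
Each riser is 2652/17 = 156 mm (≤ 165 mm).
Tread T = 643 − 2 × 156 = 331 mm (≥ 322 mm).
Going = (17 − 1) × 331 = 5296 mm.

5296 mm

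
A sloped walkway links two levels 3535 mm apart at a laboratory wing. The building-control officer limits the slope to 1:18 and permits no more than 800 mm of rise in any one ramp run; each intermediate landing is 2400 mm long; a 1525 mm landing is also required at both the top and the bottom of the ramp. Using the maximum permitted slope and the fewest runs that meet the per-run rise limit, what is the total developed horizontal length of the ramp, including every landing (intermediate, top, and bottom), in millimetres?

At most 800 each: 3535/800 = 4.42, giving 5 ramp runs. That means 4 intermediate landings.
Horizontal run for 3535 mm of rise at 1:18 is 3535 × 18 = 63630 mm.
4 intermediate landings contribute 4 × 2400 = 9600 mm.
Top and bottom landings: 2 × 1525 = 3050 mm.
Total = 63630 + 9600 + 3050 = 76280 mm.

76280 mm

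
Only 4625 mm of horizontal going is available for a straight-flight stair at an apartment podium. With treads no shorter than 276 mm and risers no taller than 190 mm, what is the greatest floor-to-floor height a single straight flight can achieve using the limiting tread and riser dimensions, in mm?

3230 mm

4625 / 276 = 16.76, so 16 treads fit.
Risers = treads + 1 = 17.
Maximum height = 17 × 190 = 3230 mm.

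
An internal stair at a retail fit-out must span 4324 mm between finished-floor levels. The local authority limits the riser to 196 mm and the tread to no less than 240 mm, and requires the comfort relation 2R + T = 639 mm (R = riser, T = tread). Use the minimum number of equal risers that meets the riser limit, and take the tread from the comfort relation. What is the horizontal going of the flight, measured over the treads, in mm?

4324 / 196 = 22.06, so 23 risers are needed.
Each riser is 4324/23 = 188 mm (≤ 196 mm).
T = 639 − 2·188 = 263 mm, which satisfies the 240 mm minimum.
Going = (23 − 1) × 263 = 5786 mm.

5786 mm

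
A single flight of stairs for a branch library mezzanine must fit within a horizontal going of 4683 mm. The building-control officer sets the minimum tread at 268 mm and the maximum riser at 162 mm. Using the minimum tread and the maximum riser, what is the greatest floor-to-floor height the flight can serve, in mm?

2916 mm

4683 / 268 = 17.47, so 17 treads fit.
Risers = treads + 1 = 18.
Maximum height = 18 × 162 = 2916 mm.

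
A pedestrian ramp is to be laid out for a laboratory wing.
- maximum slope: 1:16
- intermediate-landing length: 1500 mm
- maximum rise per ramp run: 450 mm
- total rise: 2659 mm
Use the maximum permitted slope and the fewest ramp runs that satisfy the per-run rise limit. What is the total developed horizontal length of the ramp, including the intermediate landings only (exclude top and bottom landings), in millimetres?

50044 mm

At most 450 each: 2659/450 = 5.91, giving 6 ramp runs. That means 5 intermediate landings.
Ramp run (horizontal) at 1:16: 2659 × 16 = 42544 mm.
5 intermediate landings contribute 5 × 1500 = 7500 mm.
Developed length = 42544 + 7500 = 50044 mm.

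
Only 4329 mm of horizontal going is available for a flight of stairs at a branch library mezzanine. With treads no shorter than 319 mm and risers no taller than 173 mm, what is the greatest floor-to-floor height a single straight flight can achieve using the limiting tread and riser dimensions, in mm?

2422 mm

4329 / 319 = 13.57, so 13 treads fit.
Risers = treads + 1 = 14.
Maximum height = 14 × 173 = 2422 mm.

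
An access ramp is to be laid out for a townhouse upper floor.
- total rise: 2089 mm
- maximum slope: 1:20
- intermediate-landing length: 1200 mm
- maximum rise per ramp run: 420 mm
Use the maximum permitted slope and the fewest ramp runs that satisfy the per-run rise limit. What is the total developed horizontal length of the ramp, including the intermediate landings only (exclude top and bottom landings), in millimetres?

46580 mm

2089 / 420 = 4.97, so 5 ramp runs are needed. That means 4 intermediate landings.
Horizontal run for 2089 mm of rise at 1:20 is 2089 × 20 = 41780 mm.
Intermediate landings: 4 × 1200 = 4800 mm.
Developed length = 41780 + 4800 = 46580 mm.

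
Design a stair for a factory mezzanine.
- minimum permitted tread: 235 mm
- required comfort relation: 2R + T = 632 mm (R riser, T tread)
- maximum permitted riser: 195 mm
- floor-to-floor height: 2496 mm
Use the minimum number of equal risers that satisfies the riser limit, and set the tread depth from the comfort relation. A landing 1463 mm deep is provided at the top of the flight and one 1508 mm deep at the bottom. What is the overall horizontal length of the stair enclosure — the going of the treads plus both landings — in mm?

5947 mm

2496 / 195 = 12.800 → round up to 13 risers.
Riser R = 2496 / 13 = 192 mm, within the 195 mm limit.
T = 632 − 2·192 = 248 mm, which satisfies the 235 mm minimum.
Going = (13 − 1) × 248 = 2976 mm.
Add landings: 2976 + 1463 + 1508 = 5947 mm.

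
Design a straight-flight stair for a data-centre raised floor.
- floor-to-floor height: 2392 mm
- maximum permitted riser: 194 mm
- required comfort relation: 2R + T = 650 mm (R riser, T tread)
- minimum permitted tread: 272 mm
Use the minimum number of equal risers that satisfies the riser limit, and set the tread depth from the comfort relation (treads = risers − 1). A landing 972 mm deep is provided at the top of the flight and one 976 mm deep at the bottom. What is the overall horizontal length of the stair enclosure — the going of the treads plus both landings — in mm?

⌈2392/194⌉ = 13 risers.
Riser R = 2392 / 13 = 184 mm, within the 194 mm limit.
From 2R + T = 650: T = 650 − 368 = 282 mm.
Treads = 13 − 1 = 12; going = 12 × 282 = 3384 mm.
Enclosure = 3384 + 972 + 976 = 5332 mm.

5332 mm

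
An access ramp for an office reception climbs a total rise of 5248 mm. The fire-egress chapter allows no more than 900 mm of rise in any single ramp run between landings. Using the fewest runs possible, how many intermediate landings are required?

5248 / 900 = 5.831 → round up to 6 ramp runs.
6 runs are separated by 5 intermediate landings.

5 intermediate landings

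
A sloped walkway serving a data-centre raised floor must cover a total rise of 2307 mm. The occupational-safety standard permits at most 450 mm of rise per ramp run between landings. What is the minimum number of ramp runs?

6 runs

At most 450 each: 2307/450 = 5.13, giving 6 ramp runs.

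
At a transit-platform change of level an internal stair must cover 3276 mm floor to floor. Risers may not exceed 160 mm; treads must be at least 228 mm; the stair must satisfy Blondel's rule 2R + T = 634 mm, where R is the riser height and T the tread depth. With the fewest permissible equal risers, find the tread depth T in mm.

322 mm

3276 / 160 = 20.48, so 21 risers are needed.
Riser R = 3276 / 21 = 156 mm, within the 160 mm limit.
T = 634 − 2·156 = 322 mm, which satisfies the 228 mm minimum.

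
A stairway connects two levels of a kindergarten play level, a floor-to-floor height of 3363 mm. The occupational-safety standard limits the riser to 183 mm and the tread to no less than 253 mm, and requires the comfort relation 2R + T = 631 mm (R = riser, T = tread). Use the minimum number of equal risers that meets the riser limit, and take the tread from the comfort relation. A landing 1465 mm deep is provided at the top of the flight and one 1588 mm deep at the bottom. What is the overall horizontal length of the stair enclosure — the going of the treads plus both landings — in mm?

At most 183 each: 3363/183 = 18.38, giving 19 risers.
R = 3363 ÷ 19 = 177 mm.
From 2R + T = 631: T = 631 − 354 = 277 mm.
19 risers give 18 treads; going = 18 × 277 = 4986 mm.
Add landings: 4986 + 1465 + 1588 = 8039 mm.

8039 mm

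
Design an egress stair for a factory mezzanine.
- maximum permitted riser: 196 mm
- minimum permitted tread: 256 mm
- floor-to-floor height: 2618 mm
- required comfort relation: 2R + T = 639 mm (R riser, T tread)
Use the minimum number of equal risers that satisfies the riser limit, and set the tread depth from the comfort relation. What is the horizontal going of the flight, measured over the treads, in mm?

3445 mm

⌈2618/196⌉ = 14 risers.
R = 2618 ÷ 14 = 187 mm.
Tread T = 639 − 2 × 187 = 265 mm (≥ 256 mm).
Treads = 14 − 1 = 13; going = 13 × 265 = 3445 mm.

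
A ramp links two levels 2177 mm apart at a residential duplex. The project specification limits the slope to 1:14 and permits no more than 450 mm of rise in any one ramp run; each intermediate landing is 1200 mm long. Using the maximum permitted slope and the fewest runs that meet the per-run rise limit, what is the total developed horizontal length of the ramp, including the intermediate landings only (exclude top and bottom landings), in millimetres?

35278 mm

2177 / 450 = 4.838 → round up to 5 ramp runs. That means 4 intermediate landings.
Horizontal run for 2177 mm of rise at 1:14 is 2177 × 14 = 30478 mm.
4 intermediate landings contribute 4 × 1200 = 4800 mm.
Developed length = 30478 + 4800 = 35278 mm.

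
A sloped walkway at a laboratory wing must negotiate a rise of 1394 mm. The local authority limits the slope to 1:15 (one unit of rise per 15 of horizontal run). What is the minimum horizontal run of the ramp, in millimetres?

Run = rise × 15 = 1394 × 15 = 20910 mm.

20910 mm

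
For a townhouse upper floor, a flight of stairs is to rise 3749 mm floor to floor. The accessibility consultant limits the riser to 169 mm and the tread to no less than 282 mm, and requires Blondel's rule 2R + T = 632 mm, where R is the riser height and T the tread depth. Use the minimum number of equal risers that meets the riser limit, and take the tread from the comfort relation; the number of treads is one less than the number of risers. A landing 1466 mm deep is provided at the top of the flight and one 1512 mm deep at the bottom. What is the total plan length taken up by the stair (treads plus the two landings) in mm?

At most 169 each: 3749/169 = 22.18, giving 23 risers.
Riser R = 3749 / 23 = 163 mm, within the 169 mm limit.
Tread T = 632 − 2 × 163 = 306 mm (≥ 282 mm).
23 risers give 22 treads; going = 22 × 306 = 6732 mm.
Add landings: 6732 + 1466 + 1512 = 9710 mm.

9710 mm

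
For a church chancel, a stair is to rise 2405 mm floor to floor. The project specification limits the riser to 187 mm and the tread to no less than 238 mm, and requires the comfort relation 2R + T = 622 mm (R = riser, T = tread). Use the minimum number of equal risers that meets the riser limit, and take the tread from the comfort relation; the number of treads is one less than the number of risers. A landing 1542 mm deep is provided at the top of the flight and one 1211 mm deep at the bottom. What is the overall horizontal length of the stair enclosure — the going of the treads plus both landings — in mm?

5777 mm

At most 187 each: 2405/187 = 12.86, giving 13 risers.
Riser R = 2405 / 13 = 185 mm, within the 187 mm limit.
T = 622 − 2·185 = 252 mm, which satisfies the 238 mm minimum.
Going = (13 − 1) × 252 = 3024 mm.
Add landings: 3024 + 1542 + 1211 = 5777 mm.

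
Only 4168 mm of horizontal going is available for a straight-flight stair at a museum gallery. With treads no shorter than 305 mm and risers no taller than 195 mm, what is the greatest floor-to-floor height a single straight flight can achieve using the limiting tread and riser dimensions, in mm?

2730 mm

Treads that fit: ⌊4168 / 305⌋ = 13.
Risers = treads + 1 = 14.
Maximum height = 14 × 195 = 2730 mm.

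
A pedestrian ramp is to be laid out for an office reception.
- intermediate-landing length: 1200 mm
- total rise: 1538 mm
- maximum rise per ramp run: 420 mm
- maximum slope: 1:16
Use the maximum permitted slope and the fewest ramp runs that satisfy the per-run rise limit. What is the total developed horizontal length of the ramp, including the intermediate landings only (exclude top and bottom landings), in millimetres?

At most 420 each: 1538/420 = 3.66, giving 4 ramp runs. That means 3 intermediate landings.
Ramp run (horizontal) at 1:16: 1538 × 16 = 24608 mm.
Intermediate landings: 3 × 1200 = 3600 mm.
Total developed length = 24608 + 3600 = 28208 mm.

28208 mm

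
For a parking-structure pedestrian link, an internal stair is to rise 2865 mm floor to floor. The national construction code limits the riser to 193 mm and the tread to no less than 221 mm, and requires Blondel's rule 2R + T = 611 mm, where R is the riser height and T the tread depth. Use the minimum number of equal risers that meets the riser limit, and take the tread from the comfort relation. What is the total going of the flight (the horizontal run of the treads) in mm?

3206 mm

⌈2865/193⌉ = 15 risers.
R = 2865 ÷ 15 = 191 mm.
T = 611 − 2·191 = 229 mm, which satisfies the 221 mm minimum.
Treads = 15 − 1 = 14; going = 14 × 229 = 3206 mm.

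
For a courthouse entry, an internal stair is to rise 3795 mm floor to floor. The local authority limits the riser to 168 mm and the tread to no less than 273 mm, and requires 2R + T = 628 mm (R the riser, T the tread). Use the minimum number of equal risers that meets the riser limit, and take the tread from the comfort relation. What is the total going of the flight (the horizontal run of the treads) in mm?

6556 mm

3795 / 168 = 22.589 → round up to 23 risers.
Each riser is 3795/23 = 165 mm (≤ 168 mm).
From 2R + T = 628: T = 628 − 330 = 298 mm.
Treads = 23 − 1 = 22; going = 22 × 298 = 6556 mm.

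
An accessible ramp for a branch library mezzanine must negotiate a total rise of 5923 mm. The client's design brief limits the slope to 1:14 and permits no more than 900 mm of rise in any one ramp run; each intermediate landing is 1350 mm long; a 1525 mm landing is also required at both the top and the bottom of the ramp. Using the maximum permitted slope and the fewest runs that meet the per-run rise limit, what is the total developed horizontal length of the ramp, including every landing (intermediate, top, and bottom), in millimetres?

94072 mm

5923 / 900 = 6.581 → round up to 7 ramp runs. That means 6 intermediate landings.
Ramp run (horizontal) at 1:14: 5923 × 14 = 82922 mm.
Intermediate landings: 6 × 1350 = 8100 mm.
Top and bottom landings: 2 × 1525 = 3050 mm.
Total = 82922 + 8100 + 3050 = 94072 mm.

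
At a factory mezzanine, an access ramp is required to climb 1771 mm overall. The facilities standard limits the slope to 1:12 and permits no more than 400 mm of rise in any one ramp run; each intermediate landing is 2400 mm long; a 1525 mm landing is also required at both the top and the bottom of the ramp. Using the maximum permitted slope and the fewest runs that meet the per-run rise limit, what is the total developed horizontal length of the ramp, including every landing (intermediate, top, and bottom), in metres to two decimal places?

33.90 m

At most 400 each: 1771/400 = 4.43, giving 5 ramp runs. That means 4 intermediate landings.
Ramp run (horizontal) at 1:12: 1771 × 12 = 21252 mm.
Intermediate landings: 4 × 2400 = 9600 mm.
Top and bottom landings: 2 × 1525 = 3050 mm.
Total = 21252 + 9600 + 3050 = 33902 mm.
= 33.90 m.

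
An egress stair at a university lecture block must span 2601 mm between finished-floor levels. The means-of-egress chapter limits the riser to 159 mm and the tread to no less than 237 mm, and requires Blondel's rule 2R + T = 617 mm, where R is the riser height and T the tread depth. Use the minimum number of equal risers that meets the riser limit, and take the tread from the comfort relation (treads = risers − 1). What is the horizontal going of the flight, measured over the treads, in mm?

2601 / 159 = 16.358 → round up to 17 risers.
R = 2601 ÷ 17 = 153 mm.
From 2R + T = 617: T = 617 − 306 = 311 mm.
Treads = 17 − 1 = 16; going = 16 × 311 = 4976 mm.

4976 mm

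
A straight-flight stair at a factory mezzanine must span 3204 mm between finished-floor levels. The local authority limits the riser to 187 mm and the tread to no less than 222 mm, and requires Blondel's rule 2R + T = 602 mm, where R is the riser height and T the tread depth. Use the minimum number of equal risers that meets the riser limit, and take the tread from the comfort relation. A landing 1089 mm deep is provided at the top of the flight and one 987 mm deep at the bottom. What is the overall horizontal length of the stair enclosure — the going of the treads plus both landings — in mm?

3204 / 187 = 17.13, so 18 risers are needed.
Riser R = 3204 / 18 = 178 mm, within the 187 mm limit.
T = 602 − 2·178 = 246 mm, which satisfies the 222 mm minimum.
Treads = 18 − 1 = 17; going = 17 × 246 = 4182 mm.
Add landings: 4182 + 1089 + 987 = 6258 mm.

6258 mm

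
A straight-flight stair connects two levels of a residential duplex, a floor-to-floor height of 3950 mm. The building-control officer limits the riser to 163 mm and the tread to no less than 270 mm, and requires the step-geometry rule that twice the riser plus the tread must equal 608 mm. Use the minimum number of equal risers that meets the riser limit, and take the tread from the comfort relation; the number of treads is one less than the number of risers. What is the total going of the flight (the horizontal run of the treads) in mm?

3950 / 163 = 24.23, so 25 risers are needed.
R = 3950 ÷ 25 = 158 mm.
Tread T = 608 − 2 × 158 = 292 mm (≥ 270 mm).
Treads = 25 − 1 = 24; going = 24 × 292 = 7008 mm.

7008 mm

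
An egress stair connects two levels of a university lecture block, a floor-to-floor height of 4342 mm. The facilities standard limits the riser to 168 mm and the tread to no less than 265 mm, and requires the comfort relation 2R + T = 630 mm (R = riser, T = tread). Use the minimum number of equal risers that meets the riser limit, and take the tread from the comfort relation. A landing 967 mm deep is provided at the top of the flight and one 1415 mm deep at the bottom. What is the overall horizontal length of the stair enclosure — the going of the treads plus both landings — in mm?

At most 168 each: 4342/168 = 25.85, giving 26 risers.
R = 4342 ÷ 26 = 167 mm.
From 2R + T = 630: T = 630 − 334 = 296 mm.
26 risers give 25 treads; going = 25 × 296 = 7400 mm.
Enclosure = 7400 + 967 + 1415 = 9782 mm.

9782 mm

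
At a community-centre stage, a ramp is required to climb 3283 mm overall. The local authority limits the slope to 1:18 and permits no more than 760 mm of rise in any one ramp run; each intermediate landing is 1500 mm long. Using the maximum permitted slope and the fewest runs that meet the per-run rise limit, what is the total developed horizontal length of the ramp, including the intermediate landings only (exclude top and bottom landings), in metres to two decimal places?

65.09 m

At most 760 each: 3283/760 = 4.32, giving 5 ramp runs. That means 4 intermediate landings.
Horizontal run for 3283 mm of rise at 1:18 is 3283 × 18 = 59094 mm.
Intermediate landings: 4 × 1500 = 6000 mm.
Developed length = 59094 + 6000 = 65094 mm.
= 65.09 m.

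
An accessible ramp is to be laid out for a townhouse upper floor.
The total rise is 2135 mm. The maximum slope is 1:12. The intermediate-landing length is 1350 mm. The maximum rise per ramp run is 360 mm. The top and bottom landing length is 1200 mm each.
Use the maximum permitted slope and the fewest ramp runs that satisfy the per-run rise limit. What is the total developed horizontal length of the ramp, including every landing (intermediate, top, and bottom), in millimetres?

2135 / 360 = 5.93, so 6 ramp runs are needed. That means 5 intermediate landings.
Horizontal run for 2135 mm of rise at 1:12 is 2135 × 12 = 25620 mm.
5 intermediate landings contribute 5 × 1350 = 6750 mm.
Top and bottom landings: 2 × 1200 = 2400 mm.
Total = 25620 + 6750 + 2400 = 34770 mm.

34770 mm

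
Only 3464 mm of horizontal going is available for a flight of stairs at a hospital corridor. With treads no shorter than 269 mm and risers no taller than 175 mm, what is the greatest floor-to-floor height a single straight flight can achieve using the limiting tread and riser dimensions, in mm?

2275 mm

3464 / 269 = 12.88, so 12 treads fit.
Risers = treads + 1 = 13.
Maximum height = 13 × 175 = 2275 mm.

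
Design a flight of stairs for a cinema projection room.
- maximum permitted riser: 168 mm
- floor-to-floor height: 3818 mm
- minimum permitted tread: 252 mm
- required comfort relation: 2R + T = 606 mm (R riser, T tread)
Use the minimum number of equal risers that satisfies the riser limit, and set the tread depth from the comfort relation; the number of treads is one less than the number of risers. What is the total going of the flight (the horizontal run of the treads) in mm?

6028 mm

⌈3818/168⌉ = 23 risers.
Each riser is 3818/23 = 166 mm (≤ 168 mm).
From 2R + T = 606: T = 606 − 332 = 274 mm.
23 risers give 22 treads; going = 22 × 274 = 6028 mm.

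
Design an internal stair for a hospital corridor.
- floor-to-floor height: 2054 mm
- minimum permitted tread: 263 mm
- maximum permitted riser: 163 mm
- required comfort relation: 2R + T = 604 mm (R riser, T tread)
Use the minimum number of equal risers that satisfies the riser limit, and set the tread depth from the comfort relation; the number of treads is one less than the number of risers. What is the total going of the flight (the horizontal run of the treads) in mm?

3456 mm

2054 / 163 = 12.60, so 13 risers are needed.
Riser R = 2054 / 13 = 158 mm, within the 163 mm limit.
Tread T = 604 − 2 × 158 = 288 mm (≥ 263 mm).
Going = (13 − 1) × 288 = 3456 mm.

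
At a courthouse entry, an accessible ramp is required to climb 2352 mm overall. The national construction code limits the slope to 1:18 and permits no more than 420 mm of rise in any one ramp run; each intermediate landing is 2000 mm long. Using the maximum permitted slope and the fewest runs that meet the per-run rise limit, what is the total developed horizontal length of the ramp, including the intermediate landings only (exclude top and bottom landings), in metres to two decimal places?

52.34 m

⌈2352/420⌉ = 6 ramp runs. That means 5 intermediate landings.
Horizontal run for 2352 mm of rise at 1:18 is 2352 × 18 = 42336 mm.
5 intermediate landings contribute 5 × 2000 = 10000 mm.
Total developed length = 42336 + 10000 = 52336 mm.
= 52.34 m.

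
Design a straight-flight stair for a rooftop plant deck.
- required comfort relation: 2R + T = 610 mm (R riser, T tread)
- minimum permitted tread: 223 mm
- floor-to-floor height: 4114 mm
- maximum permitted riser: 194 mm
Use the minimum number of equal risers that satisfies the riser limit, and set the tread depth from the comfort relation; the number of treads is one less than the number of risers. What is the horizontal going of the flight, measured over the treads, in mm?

At most 194 each: 4114/194 = 21.21, giving 22 risers.
Riser R = 4114 / 22 = 187 mm, within the 194 mm limit.
Tread T = 610 − 2 × 187 = 236 mm (≥ 223 mm).
Going = (22 − 1) × 236 = 4956 mm.

4956 mm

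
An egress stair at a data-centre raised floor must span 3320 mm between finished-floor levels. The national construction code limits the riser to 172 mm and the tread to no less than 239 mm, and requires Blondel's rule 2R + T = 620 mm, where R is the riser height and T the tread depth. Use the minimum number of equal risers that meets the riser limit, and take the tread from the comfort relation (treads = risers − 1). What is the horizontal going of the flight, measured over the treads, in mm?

5472 mm

At most 172 each: 3320/172 = 19.30, giving 20 risers.
Riser R = 3320 / 20 = 166 mm, within the 172 mm limit.
From 2R + T = 620: T = 620 − 332 = 288 mm.
Treads = 20 − 1 = 19; going = 19 × 288 = 5472 mm.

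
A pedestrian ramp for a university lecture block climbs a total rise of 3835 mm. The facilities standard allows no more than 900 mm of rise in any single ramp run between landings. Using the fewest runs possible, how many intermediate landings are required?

3835 / 900 = 4.261 → round up to 5 ramp runs.
5 runs are separated by 4 intermediate landings.

4 intermediate landings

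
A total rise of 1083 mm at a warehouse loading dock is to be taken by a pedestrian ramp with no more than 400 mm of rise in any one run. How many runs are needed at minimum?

At most 400 each: 1083/400 = 2.71, giving 3 ramp runs.

3 runs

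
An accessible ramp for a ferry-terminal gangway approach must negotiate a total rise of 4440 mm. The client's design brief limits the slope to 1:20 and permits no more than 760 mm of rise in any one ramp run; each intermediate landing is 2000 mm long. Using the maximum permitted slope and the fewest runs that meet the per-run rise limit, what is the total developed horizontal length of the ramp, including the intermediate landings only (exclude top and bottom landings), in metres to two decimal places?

4440 / 760 = 5.84, so 6 ramp runs are needed. That means 5 intermediate landings.
Horizontal run for 4440 mm of rise at 1:20 is 4440 × 20 = 88800 mm.
5 intermediate landings contribute 5 × 2000 = 10000 mm.
Developed length = 88800 + 10000 = 98800 mm.
= 98.80 m.

98.80 m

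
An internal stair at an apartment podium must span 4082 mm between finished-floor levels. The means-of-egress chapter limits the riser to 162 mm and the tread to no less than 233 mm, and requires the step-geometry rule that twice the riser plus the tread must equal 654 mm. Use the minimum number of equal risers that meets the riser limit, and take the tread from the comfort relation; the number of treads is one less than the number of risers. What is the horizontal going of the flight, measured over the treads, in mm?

8500 mm

⌈4082/162⌉ = 26 risers.
Riser R = 4082 / 26 = 157 mm, within the 162 mm limit.
Tread T = 654 − 2 × 157 = 340 mm (≥ 233 mm).
Treads = 26 − 1 = 25; going = 25 × 340 = 8500 mm.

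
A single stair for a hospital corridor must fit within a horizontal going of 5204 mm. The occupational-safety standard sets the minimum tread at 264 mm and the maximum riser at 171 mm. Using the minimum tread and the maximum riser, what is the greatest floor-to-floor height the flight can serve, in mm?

3420 mm

5204 / 264 = 19.71, so 19 treads fit.
Risers = treads + 1 = 20.
Maximum height = 20 × 171 = 3420 mm.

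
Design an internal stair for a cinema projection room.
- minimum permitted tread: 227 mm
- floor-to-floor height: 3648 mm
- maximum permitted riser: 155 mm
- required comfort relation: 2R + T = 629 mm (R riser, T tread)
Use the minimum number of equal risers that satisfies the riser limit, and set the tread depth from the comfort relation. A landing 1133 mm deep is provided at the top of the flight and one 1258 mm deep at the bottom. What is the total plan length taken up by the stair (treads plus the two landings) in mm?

3648 / 155 = 23.54, so 24 risers are needed.
Each riser is 3648/24 = 152 mm (≤ 155 mm).
From 2R + T = 629: T = 629 − 304 = 325 mm.
24 risers give 23 treads; going = 23 × 325 = 7475 mm.
Enclosure = 7475 + 1133 + 1258 = 9866 mm.

9866 mm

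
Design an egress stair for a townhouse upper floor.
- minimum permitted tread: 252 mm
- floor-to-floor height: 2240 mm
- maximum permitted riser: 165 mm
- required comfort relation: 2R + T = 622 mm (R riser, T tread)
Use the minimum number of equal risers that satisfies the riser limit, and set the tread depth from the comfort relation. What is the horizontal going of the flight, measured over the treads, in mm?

⌈2240/165⌉ = 14 risers.
R = 2240 ÷ 14 = 160 mm.
From 2R + T = 622: T = 622 − 320 = 302 mm.
Treads = 14 − 1 = 13; going = 13 × 302 = 3926 mm.

3926 mm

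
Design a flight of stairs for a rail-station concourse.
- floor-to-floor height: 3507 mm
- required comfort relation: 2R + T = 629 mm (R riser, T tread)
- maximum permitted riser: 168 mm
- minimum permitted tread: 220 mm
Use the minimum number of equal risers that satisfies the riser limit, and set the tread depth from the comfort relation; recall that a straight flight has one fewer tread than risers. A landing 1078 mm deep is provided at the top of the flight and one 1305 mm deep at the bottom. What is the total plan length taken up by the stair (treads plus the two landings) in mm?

3507 / 168 = 20.88, so 21 risers are needed.
R = 3507 ÷ 21 = 167 mm.
T = 629 − 2·167 = 295 mm, which satisfies the 220 mm minimum.
Treads = 21 − 1 = 20; going = 20 × 295 = 5900 mm.
Add landings: 5900 + 1078 + 1305 = 8283 mm.

8283 mm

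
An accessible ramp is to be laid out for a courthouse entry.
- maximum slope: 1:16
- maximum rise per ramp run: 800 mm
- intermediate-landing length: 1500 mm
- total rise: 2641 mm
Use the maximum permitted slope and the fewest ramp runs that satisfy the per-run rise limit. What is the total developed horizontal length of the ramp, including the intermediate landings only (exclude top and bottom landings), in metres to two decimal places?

At most 800 each: 2641/800 = 3.30, giving 4 ramp runs. That means 3 intermediate landings.
Ramp run (horizontal) at 1:16: 2641 × 16 = 42256 mm.
Intermediate landings: 3 × 1500 = 4500 mm.
Total developed length = 42256 + 4500 = 46756 mm.
= 46.76 m.

46.76 m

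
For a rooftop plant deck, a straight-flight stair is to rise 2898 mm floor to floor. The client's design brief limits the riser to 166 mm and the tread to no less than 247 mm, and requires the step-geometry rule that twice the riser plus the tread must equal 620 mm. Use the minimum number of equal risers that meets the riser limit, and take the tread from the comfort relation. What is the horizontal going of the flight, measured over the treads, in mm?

5066 mm

2898 / 166 = 17.458 → round up to 18 risers.
R = 2898 ÷ 18 = 161 mm.
T = 620 − 2·161 = 298 mm, which satisfies the 247 mm minimum.
Treads = 18 − 1 = 17; going = 17 × 298 = 5066 mm.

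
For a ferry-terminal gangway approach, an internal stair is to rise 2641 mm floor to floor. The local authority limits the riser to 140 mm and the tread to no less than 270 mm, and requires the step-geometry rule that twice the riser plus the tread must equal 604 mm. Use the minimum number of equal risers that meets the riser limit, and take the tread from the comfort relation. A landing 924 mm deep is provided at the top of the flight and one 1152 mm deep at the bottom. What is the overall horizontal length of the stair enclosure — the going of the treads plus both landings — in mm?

7944 mm

⌈2641/140⌉ = 19 risers.
Each riser is 2641/19 = 139 mm (≤ 140 mm).
Tread T = 604 − 2 × 139 = 326 mm (≥ 270 mm).
Treads = 19 − 1 = 18; going = 18 × 326 = 5868 mm.
Add landings: 5868 + 924 + 1152 = 7944 mm.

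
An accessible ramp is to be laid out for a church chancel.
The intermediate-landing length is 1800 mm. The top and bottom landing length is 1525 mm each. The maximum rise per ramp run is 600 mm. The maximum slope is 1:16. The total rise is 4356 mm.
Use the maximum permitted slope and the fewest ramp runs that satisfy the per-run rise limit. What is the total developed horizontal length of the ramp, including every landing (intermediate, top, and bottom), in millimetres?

85346 mm

At most 600 each: 4356/600 = 7.26, giving 8 ramp runs. That means 7 intermediate landings.
Horizontal run for 4356 mm of rise at 1:16 is 4356 × 16 = 69696 mm.
Intermediate landings: 7 × 1800 = 12600 mm.
Top and bottom landings: 2 × 1525 = 3050 mm.
Total = 69696 + 12600 + 3050 = 85346 mm.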